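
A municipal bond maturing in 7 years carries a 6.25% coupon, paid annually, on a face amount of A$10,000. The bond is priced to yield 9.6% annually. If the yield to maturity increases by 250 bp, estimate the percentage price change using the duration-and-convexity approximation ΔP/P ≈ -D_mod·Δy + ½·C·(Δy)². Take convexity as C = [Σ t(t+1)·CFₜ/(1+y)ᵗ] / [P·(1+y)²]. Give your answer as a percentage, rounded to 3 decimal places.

-12.014%

With y = 0.096:
  t   CF        PV=CF/(1+0.096)^t    t·PV        t(t+1)·PV
  1       625.00       570.2555       570.2555       1,140.5109
  2       625.00       520.3061     1,040.6122       3,121.8365
  3       625.00       474.7318     1,424.1955       5,696.7820
  4       625.00       433.1495     1,732.5979       8,662.9897
  5       625.00       395.2094     1,976.0469      11,856.2815
  6       625.00       360.5925     2,163.5550      15,144.8851
  7    10,625.00     5,593.1319    39,151.9232     313,215.3853
  Σ                  8,347.3766    48,059.1862     358,838.6711
P = 8,347.3766; D_Mac = 5.75740 yrs; D_mod = 5.25310 yrs; C = 35.78723.
Duration effect: -5.25310 × (+0.025) = -0.131328
Convexity effect: 0.5 × 35.78723 × (0.025)² = +0.0111835
ΔP/P ≈ -0.131328 + 0.0111835 = -0.120144 = -12.0144%.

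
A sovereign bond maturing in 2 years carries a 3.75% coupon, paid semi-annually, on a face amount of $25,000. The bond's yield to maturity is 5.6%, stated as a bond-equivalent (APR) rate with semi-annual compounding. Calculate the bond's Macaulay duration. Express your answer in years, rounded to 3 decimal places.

1.944 years

Periodic yield y = 0.028. Discount each cash flow and weight by its period:
  t   CF        PV=CF/(1+0.028)^t    t·PV
  1       468.75       455.9825       455.9825
  2       468.75       443.5627       887.1255
  3       468.75       431.4813     1,294.4438
  4    25,468.75    22,805.2676    91,221.0702
  Σ                 24,136.2940    93,858.6219
Price P = Σ PV = 24,136.2940.
Macaulay duration = Σ(t·PV) / P = 93,858.6219 / 24,136.2940 = 3.88869 half-year periods.
In years: 3.88869 / 2 = 1.94435 years.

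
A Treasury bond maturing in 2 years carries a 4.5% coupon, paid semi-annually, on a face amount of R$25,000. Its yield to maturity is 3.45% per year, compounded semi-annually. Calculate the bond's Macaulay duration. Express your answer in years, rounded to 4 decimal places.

Periodic yield y = 0.01725. Discount each cash flow and weight by its period:
  t   CF        PV=CF/(1+0.01725)^t    t·PV
  1       562.50       552.9614       552.9614
  2       562.50       543.5846     1,087.1692
  3       562.50       534.3668     1,603.1003
  4    25,562.50    23,872.2048    95,488.8191
  Σ                 25,503.1175    98,732.0500
Price P = Σ PV = 25,503.1175.
Macaulay duration = Σ(t·PV) / P = 98,732.0500 / 25,503.1175 = 3.87137 half-year periods.
In years: 3.87137 / 2 = 1.93569 years.

1.9357 years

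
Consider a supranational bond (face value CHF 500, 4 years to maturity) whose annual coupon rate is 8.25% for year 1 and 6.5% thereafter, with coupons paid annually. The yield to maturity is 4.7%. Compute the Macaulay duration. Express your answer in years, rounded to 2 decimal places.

Periodic yield y = 0.047. Discount each cash flow and weight by its year:
  t   CF        PV=CF/(1+0.047)^t    t·PV
  1        41.25        39.3983        39.3983
  2        32.50        29.6476        59.2953
  3        32.50        28.3167        84.9502
  4       532.50       443.1318     1,772.5271
  Σ                    540.4944     1,956.1708
Price P = Σ PV = 540.4944.
Macaulay duration = Σ(t·PV) / P = 1,956.1708 / 540.4944 = 3.61922 years.

3.62 years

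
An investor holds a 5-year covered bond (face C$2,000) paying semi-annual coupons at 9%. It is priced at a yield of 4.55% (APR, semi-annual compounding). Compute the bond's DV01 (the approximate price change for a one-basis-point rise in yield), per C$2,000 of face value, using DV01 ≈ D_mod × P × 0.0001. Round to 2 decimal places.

Periodic yield y = 0.02275.
  t   CF        PV=CF/(1+0.02275)^t    t·PV
  1        90.00        87.9980        87.9980
  2        90.00        86.0406       172.0812
  3        90.00        84.1267       252.3802
  4        90.00        82.2554       329.0217
  5        90.00        80.4257       402.1287
  6        90.00        78.6368       471.8205
  7        90.00        76.8876       538.2129
  8        90.00        75.1773       601.4182
  9        90.00        73.5050       661.5454
  10    2,090.00     1,668.9810    16,689.8105
  Σ                  2,394.0342    20,206.4174
P = 2,394.0342; D_Mac = 8.44032 half-year periods = 4.22016 yrs; D_mod = 4.12629 yrs.
DV01 ≈ 4.12629 × 2,394.0342 × 0.0001 = 0.987847.

C$0.99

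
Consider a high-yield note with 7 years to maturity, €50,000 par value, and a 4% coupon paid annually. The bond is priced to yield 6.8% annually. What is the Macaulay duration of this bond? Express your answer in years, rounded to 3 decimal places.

Periodic yield y = 0.068. Discount each cash flow and weight by its year:
  t   CF        PV=CF/(1+0.068)^t    t·PV
  1     2,000.00     1,872.6592     1,872.6592
  2     2,000.00     1,753.4262     3,506.8524
  3     2,000.00     1,641.7848     4,925.3545
  4     2,000.00     1,537.2517     6,149.0068
  5     2,000.00     1,439.3743     7,196.8713
  6     2,000.00     1,347.7287     8,086.3723
  7    52,000.00    32,809.8749   229,669.1245
  Σ                 42,402.0998   261,406.2409
Price P = Σ PV = 42,402.0998.
Macaulay duration = Σ(t·PV) / P = 261,406.2409 / 42,402.0998 = 6.16494 years.

6.165 years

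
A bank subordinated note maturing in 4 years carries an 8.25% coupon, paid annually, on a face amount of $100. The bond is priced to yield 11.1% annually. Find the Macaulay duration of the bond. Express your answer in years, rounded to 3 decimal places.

Periodic yield y = 0.111. Discount each cash flow and weight by its year:
  t   CF        PV=CF/(1+0.111)^t    t·PV
  1         8.25         7.4257         7.4257
  2         8.25         6.6838        13.3677
  3         8.25         6.0161        18.0482
  4       108.25        71.0512       284.2050
  Σ                     91.1769       323.0465
Price P = Σ PV = 91.1769.
Macaulay duration = Σ(t·PV) / P = 323.0465 / 91.1769 = 3.54308 years.

3.543 years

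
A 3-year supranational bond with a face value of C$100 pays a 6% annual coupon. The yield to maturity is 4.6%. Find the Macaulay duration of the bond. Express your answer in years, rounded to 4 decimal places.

2.8367 years

Periodic yield y = 0.046. Discount each cash flow and weight by its year:
  t   CF        PV=CF/(1+0.046)^t    t·PV
  1         6.00         5.7361         5.7361
  2         6.00         5.4839        10.9678
  3       106.00        92.6213       277.8639
  Σ                    103.8413       294.5678
Price P = Σ PV = 103.8413.
Macaulay duration = Σ(t·PV) / P = 294.5678 / 103.8413 = 2.83671 years.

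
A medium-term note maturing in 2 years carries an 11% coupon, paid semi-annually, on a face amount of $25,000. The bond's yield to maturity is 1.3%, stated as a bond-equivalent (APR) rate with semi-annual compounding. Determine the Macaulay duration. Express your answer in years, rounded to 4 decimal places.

1.8629 years

Periodic yield y = 0.0065. Discount each cash flow and weight by its period:
  t   CF        PV=CF/(1+0.0065)^t    t·PV
  1     1,375.00     1,366.1202     1,366.1202
  2     1,375.00     1,357.2978     2,714.5956
  3     1,375.00     1,348.5323     4,045.5970
  4    26,375.00    25,700.2502   102,801.0008
  Σ                 29,772.2005   110,927.3136
Price P = Σ PV = 29,772.2005.
Macaulay duration = Σ(t·PV) / P = 110,927.3136 / 29,772.2005 = 3.72587 half-year periods.
In years: 3.72587 / 2 = 1.86293 years.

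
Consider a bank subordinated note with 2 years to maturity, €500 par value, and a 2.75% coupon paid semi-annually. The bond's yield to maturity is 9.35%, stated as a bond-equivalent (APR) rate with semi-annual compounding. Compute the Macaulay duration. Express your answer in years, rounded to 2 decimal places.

1.96 years

Periodic yield y = 0.04675. Discount each cash flow and weight by its period:
  t   CF        PV=CF/(1+0.04675)^t    t·PV
  1        6.875         6.5679         6.5679
  2        6.875         6.2746        12.5492
  3        6.875         5.9944        17.9831
  4      506.875       422.2105     1,688.8419
  Σ                    441.0474     1,725.9421
Price P = Σ PV = 441.0474.
Macaulay duration = Σ(t·PV) / P = 1,725.9421 / 441.0474 = 3.91328 half-year periods.
In years: 3.91328 / 2 = 1.95664 years.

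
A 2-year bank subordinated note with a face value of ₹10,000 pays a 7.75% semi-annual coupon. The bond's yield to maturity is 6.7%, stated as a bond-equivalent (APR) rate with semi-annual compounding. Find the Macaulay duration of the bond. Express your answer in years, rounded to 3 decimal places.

Periodic yield y = 0.0335. Discount each cash flow and weight by its period:
  t   CF        PV=CF/(1+0.0335)^t    t·PV
  1       387.50       374.9395       374.9395
  2       387.50       362.7862       725.5724
  3       387.50       351.0268     1,053.0804
  4    10,387.50     9,104.7728    36,419.0912
  Σ                 10,193.5253    38,572.6835
Price P = Σ PV = 10,193.5253.
Macaulay duration = Σ(t·PV) / P = 38,572.6835 / 10,193.5253 = 3.78404 half-year periods.
In years: 3.78404 / 2 = 1.89202 years.

1.892 years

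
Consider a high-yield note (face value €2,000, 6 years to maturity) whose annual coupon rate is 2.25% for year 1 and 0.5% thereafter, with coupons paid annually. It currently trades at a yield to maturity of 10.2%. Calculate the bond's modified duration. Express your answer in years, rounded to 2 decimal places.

Periodic yield y = 0.102. First find Macaulay duration:
  t   CF        PV=CF/(1+0.102)^t    t·PV
  1        45.00        40.8348        40.8348
  2        10.00         8.2345        16.4690
  3        10.00         7.4723        22.4169
  4        10.00         6.7807        27.1227
  5        10.00         6.1531        30.7654
  6     2,010.00     1,122.2936     6,733.7617
  Σ                  1,191.7690     6,871.3705
P = 1,191.7690; Macaulay duration = 6,871.3705 / 1,191.7690 = 5.76569 years.
Modified duration = D_Mac / (1 + y) = 5.76569 / 1.102 = 5.23202 years.

5.23 years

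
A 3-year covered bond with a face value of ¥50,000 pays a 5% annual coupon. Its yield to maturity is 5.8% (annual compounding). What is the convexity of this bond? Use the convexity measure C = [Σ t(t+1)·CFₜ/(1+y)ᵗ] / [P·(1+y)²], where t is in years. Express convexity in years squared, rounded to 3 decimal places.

With y = 0.058:
  t   CF        PV=CF/(1+0.058)^t    t·PV        t(t+1)·PV
  1     2,500.00     2,362.9490     2,362.9490       4,725.8979
  2     2,500.00     2,233.4111     4,466.8222      13,400.4667
  3    52,500.00    44,330.4664   132,991.3991     531,965.5965
  Σ                 48,926.8265   139,821.1703     550,091.9611
P = 48,926.8265.
Convexity = Σ t(t+1)·PV / [P·(1+y)²] = 550,091.9611 / (48,926.8265 × 1.119364) = 10.04424.

10.044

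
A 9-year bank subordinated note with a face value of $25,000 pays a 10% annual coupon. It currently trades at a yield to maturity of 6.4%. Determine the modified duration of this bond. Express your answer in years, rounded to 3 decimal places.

6.225 years

Periodic yield y = 0.064. First find Macaulay duration:
  t   CF        PV=CF/(1+0.064)^t    t·PV
  1     2,500.00     2,349.6241     2,349.6241
  2     2,500.00     2,208.2933     4,416.5866
  3     2,500.00     2,075.4636     6,226.3909
  4     2,500.00     1,950.6237     7,802.4948
  5     2,500.00     1,833.2930     9,166.4648
  6     2,500.00     1,723.0197    10,338.1182
  7     2,500.00     1,619.3794    11,335.6559
  8     2,500.00     1,521.9731    12,175.7850
  9    27,500.00    15,734.6846   141,612.1615
  Σ                 31,016.3545   205,423.2816
P = 31,016.3545; Macaulay duration = 205,423.2816 / 31,016.3545 = 6.62306 years.
Modified duration = D_Mac / (1 + y) = 6.62306 / 1.064 = 6.22468 years.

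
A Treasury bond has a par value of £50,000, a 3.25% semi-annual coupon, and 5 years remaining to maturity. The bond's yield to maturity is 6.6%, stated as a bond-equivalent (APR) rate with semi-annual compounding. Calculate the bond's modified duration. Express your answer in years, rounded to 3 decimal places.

Periodic yield y = 0.033. First find Macaulay duration:
  t   CF        PV=CF/(1+0.033)^t    t·PV
  1       812.50       786.5440       786.5440
  2       812.50       761.4173     1,522.8346
  3       812.50       737.0932     2,211.2796
  4       812.50       713.5462     2,854.1847
  5       812.50       690.7514     3,453.7569
  6       812.50       668.6848     4,012.1087
  7       812.50       647.3231     4,531.2618
  8       812.50       626.6439     5,013.1510
  9       812.50       606.6252     5,459.6272
  10   50,812.50    36,725.4688   367,254.6876
  Σ                 42,964.0979   397,099.4361
P = 42,964.0979; Macaulay duration = 397,099.4361 / 42,964.0979 = 9.24259 half-year periods = 4.62129 years.
Modified duration = D_Mac / (1 + y) = 4.62129 / 1.033 = 4.47366 years.

4.474 years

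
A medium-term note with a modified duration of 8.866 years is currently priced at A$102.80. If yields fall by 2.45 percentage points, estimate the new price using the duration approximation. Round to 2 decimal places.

Duration approximation: ΔP/P ≈ -D_mod · Δy = -8.866 × (-0.0245) = +0.217217.
New price ≈ 102.80 × (1 + 0.217217) = 125.1299076.

A$125.13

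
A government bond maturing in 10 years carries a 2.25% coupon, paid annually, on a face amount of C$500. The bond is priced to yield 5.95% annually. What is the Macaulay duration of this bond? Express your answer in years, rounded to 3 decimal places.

Periodic yield y = 0.0595. Discount each cash flow and weight by its year:
  t   CF        PV=CF/(1+0.0595)^t    t·PV
  1        11.25        10.6182        10.6182
  2        11.25        10.0219        20.0438
  3        11.25         9.4591        28.3773
  4        11.25         8.9279        35.7115
  5        11.25         8.4265        42.1325
  6        11.25         7.9533        47.7197
  7        11.25         7.5066        52.5465
  8        11.25         7.0851        56.6806
  9        11.25         6.6872        60.1847
  10      511.25       286.8294     2,868.2943
  Σ                    363.5153     3,222.3094
Price P = Σ PV = 363.5153.
Macaulay duration = Σ(t·PV) / P = 3,222.3094 / 363.5153 = 8.86430 years.

8.864 years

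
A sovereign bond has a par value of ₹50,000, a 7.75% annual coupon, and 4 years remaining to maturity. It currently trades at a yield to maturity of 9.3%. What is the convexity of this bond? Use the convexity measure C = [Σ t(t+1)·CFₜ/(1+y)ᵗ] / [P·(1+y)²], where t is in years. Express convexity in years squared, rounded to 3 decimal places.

With y = 0.093:
  t   CF        PV=CF/(1+0.093)^t    t·PV        t(t+1)·PV
  1     3,875.00     3,545.2882     3,545.2882       7,090.5764
  2     3,875.00     3,243.6306     6,487.2611      19,461.7833
  3     3,875.00     2,967.6400     8,902.9201      35,611.6804
  4    53,875.00    37,749.1029   150,996.4117     754,982.0584
  Σ                 47,505.6617   169,931.8811     817,146.0985
P = 47,505.6617.
Convexity = Σ t(t+1)·PV / [P·(1+y)²] = 817,146.0985 / (47,505.6617 × 1.194649) = 14.39839.

14.398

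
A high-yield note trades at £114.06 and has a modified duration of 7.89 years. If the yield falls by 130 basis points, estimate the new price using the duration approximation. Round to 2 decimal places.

Duration approximation: ΔP/P ≈ -D_mod · Δy = -7.89 × (-0.013) = +0.102570.
New price ≈ 114.06 × (1 + 0.102570) = 125.7591342.

£125.76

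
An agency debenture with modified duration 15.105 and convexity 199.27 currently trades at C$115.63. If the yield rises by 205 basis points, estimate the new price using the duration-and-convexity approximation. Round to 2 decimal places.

Duration effect: -D_mod·Δy = -15.105 × (+0.0205) = -0.3096525
Convexity effect: ½·C·(Δy)² = 0.5 × 199.27 × (0.0205)² = +0.04187160875
ΔP/P ≈ -0.3096525 + 0.04187160875 = -0.26778089125
New price ≈ 115.63 × (1 - 0.26778089125) = 84.6664955447625.

C$84.67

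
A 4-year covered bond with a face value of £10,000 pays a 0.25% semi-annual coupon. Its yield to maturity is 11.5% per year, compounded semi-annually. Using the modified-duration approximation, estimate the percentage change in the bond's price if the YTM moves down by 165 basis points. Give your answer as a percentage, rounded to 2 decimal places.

+6.21%

Periodic yield y = 0.0575. Modified duration first:
  t   CF        PV=CF/(1+0.0575)^t    t·PV
  1        12.50        11.8203        11.8203
  2        12.50        11.1776        22.3552
  3        12.50        10.5699        31.7096
  4        12.50         9.9951        39.9805
  5        12.50         9.4517        47.2583
  6        12.50         8.9377        53.6264
  7        12.50         8.4518        59.1624
  8    10,012.50     6,401.7619    51,214.0956
  Σ                  6,472.1660    51,480.0083
P = 6,472.1660; D_Mac = 7.95406 half-year periods = 3.97703 yrs; D_mod = 3.97703/(1+0.0575) = 3.76079 yrs.
ΔP/P ≈ -D_mod · Δy = -3.76079 × (-0.0165) = +0.062053 = +6.2053%.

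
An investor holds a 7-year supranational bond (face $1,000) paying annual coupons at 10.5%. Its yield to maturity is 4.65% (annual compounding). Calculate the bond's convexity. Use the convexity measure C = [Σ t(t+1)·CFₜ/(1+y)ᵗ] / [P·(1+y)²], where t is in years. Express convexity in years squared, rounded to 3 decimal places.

With y = 0.0465:
  t   CF        PV=CF/(1+0.0465)^t    t·PV        t(t+1)·PV
  1       105.00       100.3344       100.3344         200.6689
  2       105.00        95.8762       191.7524         575.2572
  3       105.00        91.6161       274.8482       1,099.3927
  4       105.00        87.5452       350.1808       1,750.9041
  5       105.00        83.6552       418.2762       2,509.6571
  6       105.00        79.9381       479.6287       3,357.4008
  7     1,105.00       803.8734     5,627.1137      45,016.9095
  Σ                  1,342.8387     7,442.1344      54,510.1904
P = 1,342.8387.
Convexity = Σ t(t+1)·PV / [P·(1+y)²] = 54,510.1904 / (1,342.8387 × 1.095162) = 37.06597.

37.066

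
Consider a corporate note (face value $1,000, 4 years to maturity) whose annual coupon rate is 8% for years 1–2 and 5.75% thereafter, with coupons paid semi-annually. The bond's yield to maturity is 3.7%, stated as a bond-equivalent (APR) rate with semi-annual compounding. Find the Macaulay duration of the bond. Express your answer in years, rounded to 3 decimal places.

Periodic yield y = 0.0185. Discount each cash flow and weight by its period:
  t   CF        PV=CF/(1+0.0185)^t    t·PV
  1        40.00        39.2734        39.2734
  2        40.00        38.5601        77.1202
  3        40.00        37.8597       113.5790
  4        40.00        37.1720       148.6880
  5        28.75        26.2321       131.1604
  6        28.75        25.7556       154.5336
  7        28.75        25.2878       177.0144
  8     1,028.75       888.4267     7,107.4133
  Σ                  1,118.5673     7,948.7823
Price P = Σ PV = 1,118.5673.
Macaulay duration = Σ(t·PV) / P = 7,948.7823 / 1,118.5673 = 7.10622 half-year periods.
In years: 7.10622 / 2 = 3.55311 years.

3.553 years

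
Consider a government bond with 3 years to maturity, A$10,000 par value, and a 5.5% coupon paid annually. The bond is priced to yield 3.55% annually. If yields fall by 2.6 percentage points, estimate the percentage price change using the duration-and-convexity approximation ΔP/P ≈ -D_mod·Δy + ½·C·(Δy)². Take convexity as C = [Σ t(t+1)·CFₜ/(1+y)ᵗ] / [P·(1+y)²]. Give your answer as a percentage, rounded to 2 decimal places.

+7.51%

With y = 0.0355:
  t   CF        PV=CF/(1+0.0355)^t    t·PV        t(t+1)·PV
  1       550.00       531.1444       531.1444       1,062.2887
  2       550.00       512.9352     1,025.8704       3,077.6111
  3    10,550.00     9,501.7183    28,505.1549     114,020.6194
  Σ                 10,545.7978    30,062.1696     118,160.5192
P = 10,545.7978; D_Mac = 2.85063 yrs; D_mod = 2.75290 yrs; C = 10.44943.
Duration effect: -2.75290 × (-0.026) = +0.071575
Convexity effect: 0.5 × 10.44943 × (-0.026)² = +0.0035319
ΔP/P ≈ +0.071575 + 0.0035319 = +0.075107 = +7.5107%.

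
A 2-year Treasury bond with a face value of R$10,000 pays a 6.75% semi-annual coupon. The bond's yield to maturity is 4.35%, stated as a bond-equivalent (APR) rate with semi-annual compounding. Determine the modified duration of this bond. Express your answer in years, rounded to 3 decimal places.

Periodic yield y = 0.02175. First find Macaulay duration:
  t   CF        PV=CF/(1+0.02175)^t    t·PV
  1       337.50       330.3156       330.3156
  2       337.50       323.2842       646.5684
  3       337.50       316.4025       949.2074
  4    10,337.50     9,484.9913    37,939.9652
  Σ                 10,454.9936    39,866.0566
P = 10,454.9936; Macaulay duration = 39,866.0566 / 10,454.9936 = 3.81311 half-year periods = 1.90656 years.
Modified duration = D_Mac / (1 + y) = 1.90656 / 1.02175 = 1.86597 years.

1.866 years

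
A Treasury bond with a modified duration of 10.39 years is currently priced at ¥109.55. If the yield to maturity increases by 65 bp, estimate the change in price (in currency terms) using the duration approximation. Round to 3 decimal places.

Duration approximation: ΔP/P ≈ -D_mod · Δy = -10.39 × (+0.0065) = -0.067535.
ΔP ≈ 109.55 × (-0.067535) = -7.39845925.

-¥7.398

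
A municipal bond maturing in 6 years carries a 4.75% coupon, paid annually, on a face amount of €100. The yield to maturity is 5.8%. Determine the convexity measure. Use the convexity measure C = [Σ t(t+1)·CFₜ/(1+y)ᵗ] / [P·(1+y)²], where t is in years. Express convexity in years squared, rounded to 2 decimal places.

With y = 0.058:
  t   CF        PV=CF/(1+0.058)^t    t·PV        t(t+1)·PV
  1         4.75         4.4896         4.4896           8.9792
  2         4.75         4.2435         8.4870          25.4609
  3         4.75         4.0109        12.0326          48.1302
  4         4.75         3.7910        15.1639          75.8195
  5         4.75         3.5832        17.9158         107.4946
  6       104.75        74.6861       448.1169       3,136.8180
  Σ                     94.8042       506.2056       3,402.7023
P = 94.8042.
Convexity = Σ t(t+1)·PV / [P·(1+y)²] = 3,402.7023 / (94.8042 × 1.119364) = 32.06454.

32.06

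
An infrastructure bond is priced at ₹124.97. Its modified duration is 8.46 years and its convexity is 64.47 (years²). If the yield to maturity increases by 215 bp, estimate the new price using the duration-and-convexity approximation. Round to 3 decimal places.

Duration effect: -D_mod·Δy = -8.46 × (+0.0215) = -0.181890
Convexity effect: ½·C·(Δy)² = 0.5 × 64.47 × (0.0215)² = +0.01490062875
ΔP/P ≈ -0.181890 + 0.01490062875 = -0.16698937125
New price ≈ 124.97 × (1 - 0.16698937125) = 104.1013382748875.

₹104.101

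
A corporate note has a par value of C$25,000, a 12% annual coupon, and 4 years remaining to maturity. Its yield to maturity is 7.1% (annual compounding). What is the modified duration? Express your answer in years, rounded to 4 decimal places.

Periodic yield y = 0.071. First find Macaulay duration:
  t   CF        PV=CF/(1+0.071)^t    t·PV
  1     3,000.00     2,801.1204     2,801.1204
  2     3,000.00     2,615.4253     5,230.8505
  3     3,000.00     2,442.0404     7,326.1212
  4    28,000.00    21,281.3977    85,125.5909
  Σ                 29,139.9838   100,483.6830
P = 29,139.9838; Macaulay duration = 100,483.6830 / 29,139.9838 = 3.44831 years.
Modified duration = D_Mac / (1 + y) = 3.44831 / 1.071 = 3.21971 years.

3.2197 years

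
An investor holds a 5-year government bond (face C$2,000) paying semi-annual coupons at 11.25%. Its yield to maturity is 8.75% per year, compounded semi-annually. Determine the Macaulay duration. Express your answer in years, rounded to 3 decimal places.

Periodic yield y = 0.04375. Discount each cash flow and weight by its period:
  t   CF        PV=CF/(1+0.04375)^t    t·PV
  1       112.50       107.7844       107.7844
  2       112.50       103.2665       206.5330
  3       112.50        98.9380       296.8140
  4       112.50        94.7909       379.1635
  5       112.50        90.8176       454.0881
  6       112.50        87.0109       522.0653
  7       112.50        83.3637       583.5461
  8       112.50        79.8694       638.9555
  9       112.50        76.5216       688.6945
  10    2,112.50     1,376.6763    13,766.7629
  Σ                  2,199.0394    17,644.4073
Price P = Σ PV = 2,199.0394.
Macaulay duration = Σ(t·PV) / P = 17,644.4073 / 2,199.0394 = 8.02369 half-year periods.
In years: 8.02369 / 2 = 4.01184 years.

4.012 years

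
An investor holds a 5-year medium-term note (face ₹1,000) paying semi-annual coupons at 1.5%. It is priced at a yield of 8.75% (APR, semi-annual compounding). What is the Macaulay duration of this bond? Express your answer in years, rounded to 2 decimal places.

4.80 years

Periodic yield y = 0.04375. Discount each cash flow and weight by its period:
  t   CF        PV=CF/(1+0.04375)^t    t·PV
  1         7.50         7.1856         7.1856
  2         7.50         6.8844        13.7689
  3         7.50         6.5959        19.7876
  4         7.50         6.3194        25.2776
  5         7.50         6.0545        30.2725
  6         7.50         5.8007        34.8044
  7         7.50         5.5576        38.9031
  8         7.50         5.3246        42.5970
  9         7.50         5.1014        45.9130
  10    1,007.50       656.5687     6,565.6869
  Σ                    711.3929     6,824.1965
Price P = Σ PV = 711.3929.
Macaulay duration = Σ(t·PV) / P = 6,824.1965 / 711.3929 = 9.59273 half-year periods.
In years: 9.59273 / 2 = 4.79636 years.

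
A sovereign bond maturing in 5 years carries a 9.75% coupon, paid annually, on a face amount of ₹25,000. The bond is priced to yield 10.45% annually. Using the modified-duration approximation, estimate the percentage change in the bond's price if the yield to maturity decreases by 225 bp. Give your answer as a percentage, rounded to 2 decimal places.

+8.51%

Periodic yield y = 0.1045. Modified duration first:
  t   CF        PV=CF/(1+0.1045)^t    t·PV
  1     2,437.50     2,206.8809     2,206.8809
  2     2,437.50     1,998.0814     3,996.1629
  3     2,437.50     1,809.0371     5,427.1112
  4     2,437.50     1,637.8787     6,551.5149
  5    27,437.50    16,692.2906    83,461.4529
  Σ                 24,344.1688   101,643.1229
P = 24,344.1688; D_Mac = 4.17526 yrs; D_mod = 4.17526/(1+0.1045) = 3.78022 yrs.
ΔP/P ≈ -D_mod · Δy = -3.78022 × (-0.0225) = +0.085055 = +8.5055%.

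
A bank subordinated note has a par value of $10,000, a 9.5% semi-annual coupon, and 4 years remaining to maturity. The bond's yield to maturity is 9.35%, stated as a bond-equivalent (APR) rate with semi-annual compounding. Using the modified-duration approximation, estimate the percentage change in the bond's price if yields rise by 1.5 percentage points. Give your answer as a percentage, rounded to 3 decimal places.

Periodic yield y = 0.04675. Modified duration first:
  t   CF        PV=CF/(1+0.04675)^t    t·PV
  1       475.00       453.7855       453.7855
  2       475.00       433.5185       867.0371
  3       475.00       414.1567     1,242.4701
  4       475.00       395.6596     1,582.6385
  5       475.00       377.9887     1,889.9433
  6       475.00       361.1069     2,166.6414
  7       475.00       344.9791     2,414.8539
  8    10,475.00     7,267.9223    58,143.3783
  Σ                 10,049.1174    68,760.7481
P = 10,049.1174; D_Mac = 6.84247 half-year periods = 3.42123 yrs; D_mod = 3.42123/(1+0.04675) = 3.26843 yrs.
ΔP/P ≈ -D_mod · Δy = -3.26843 × (+0.015) = -0.049027 = -4.9027%.

-4.903%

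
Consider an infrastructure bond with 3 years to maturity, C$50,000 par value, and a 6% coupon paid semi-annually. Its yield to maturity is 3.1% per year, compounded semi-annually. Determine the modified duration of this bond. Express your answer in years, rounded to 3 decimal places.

Periodic yield y = 0.0155. First find Macaulay duration:
  t   CF        PV=CF/(1+0.0155)^t    t·PV
  1     1,500.00     1,477.1049     1,477.1049
  2     1,500.00     1,454.5592     2,909.1184
  3     1,500.00     1,432.3577     4,297.0730
  4     1,500.00     1,410.4950     5,641.9800
  5     1,500.00     1,388.9660     6,944.8301
  6    51,500.00    46,959.9540   281,759.7239
  Σ                 54,123.4367   303,029.8302
P = 54,123.4367; Macaulay duration = 303,029.8302 / 54,123.4367 = 5.59887 half-year periods = 2.79943 years.
Modified duration = D_Mac / (1 + y) = 2.79943 / 1.0155 = 2.75670 years.

2.757 years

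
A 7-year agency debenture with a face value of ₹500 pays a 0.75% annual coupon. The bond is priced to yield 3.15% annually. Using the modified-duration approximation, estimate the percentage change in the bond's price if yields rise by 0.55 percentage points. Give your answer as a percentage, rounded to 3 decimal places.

Periodic yield y = 0.0315. Modified duration first:
  t   CF        PV=CF/(1+0.0315)^t    t·PV
  1         3.75         3.6355         3.6355
  2         3.75         3.5245         7.0489
  3         3.75         3.4168        10.2505
  4         3.75         3.3125        13.2500
  5         3.75         3.2113        16.0567
  6         3.75         3.1133        18.6796
  7       503.75       405.4436     2,838.1051
  Σ                    425.6574     2,907.0262
P = 425.6574; D_Mac = 6.82950 yrs; D_mod = 6.82950/(1+0.0315) = 6.62094 yrs.
ΔP/P ≈ -D_mod · Δy = -6.62094 × (+0.0055) = -0.036415 = -3.6415%.

-3.642%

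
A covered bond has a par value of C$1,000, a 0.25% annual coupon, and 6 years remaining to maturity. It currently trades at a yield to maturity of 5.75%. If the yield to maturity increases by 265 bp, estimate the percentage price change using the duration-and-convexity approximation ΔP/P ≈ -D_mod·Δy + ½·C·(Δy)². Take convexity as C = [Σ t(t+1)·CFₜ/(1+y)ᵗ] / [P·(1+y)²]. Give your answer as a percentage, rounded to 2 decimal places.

With y = 0.0575:
  t   CF        PV=CF/(1+0.0575)^t    t·PV        t(t+1)·PV
  1         2.50         2.3641         2.3641           4.7281
  2         2.50         2.2355         4.4710          13.4131
  3         2.50         2.1140         6.3419          25.3676
  4         2.50         1.9990         7.9961          39.9805
  5         2.50         1.8903         9.4517          56.7100
  6     1,002.50       716.8068     4,300.8409      30,105.8862
  Σ                    727.4097     4,331.4657      30,246.0856
P = 727.4097; D_Mac = 5.95464 yrs; D_mod = 5.63087 yrs; C = 37.18171.
Duration effect: -5.63087 × (+0.0265) = -0.149218
Convexity effect: 0.5 × 37.18171 × (0.0265)² = +0.0130554
ΔP/P ≈ -0.149218 + 0.0130554 = -0.136163 = -13.6163%.

-13.62%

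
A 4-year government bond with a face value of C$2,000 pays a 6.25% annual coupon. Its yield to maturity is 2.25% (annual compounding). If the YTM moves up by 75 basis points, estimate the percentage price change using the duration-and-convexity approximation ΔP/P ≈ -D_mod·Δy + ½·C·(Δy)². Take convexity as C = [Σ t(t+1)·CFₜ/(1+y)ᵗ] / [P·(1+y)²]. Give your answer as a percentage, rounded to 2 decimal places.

-2.66%

With y = 0.0225:
  t   CF        PV=CF/(1+0.0225)^t    t·PV        t(t+1)·PV
  1       125.00       122.2494       122.2494         244.4988
  2       125.00       119.5593       239.1186         717.3558
  3       125.00       116.9284       350.7852       1,403.1410
  4     2,125.00     1,944.0421     7,776.1684      38,880.8422
  Σ                  2,302.7792     8,488.3217      41,245.8378
P = 2,302.7792; D_Mac = 3.68612 yrs; D_mod = 3.60501 yrs; C = 17.13173.
Duration effect: -3.60501 × (+0.0075) = -0.027038
Convexity effect: 0.5 × 17.13173 × (0.0075)² = +0.0004818
ΔP/P ≈ -0.027038 + 0.0004818 = -0.026556 = -2.6556%.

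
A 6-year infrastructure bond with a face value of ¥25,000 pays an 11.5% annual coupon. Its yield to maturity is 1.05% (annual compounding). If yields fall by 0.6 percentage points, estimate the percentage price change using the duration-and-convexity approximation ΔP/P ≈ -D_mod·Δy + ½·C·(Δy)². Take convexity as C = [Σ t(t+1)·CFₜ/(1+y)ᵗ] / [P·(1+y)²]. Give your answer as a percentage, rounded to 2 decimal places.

With y = 0.0105:
  t   CF        PV=CF/(1+0.0105)^t    t·PV        t(t+1)·PV
  1     2,875.00     2,845.1262     2,845.1262       5,690.2524
  2     2,875.00     2,815.5628     5,631.1255      16,893.3766
  3     2,875.00     2,786.3065     8,358.9196      33,435.6786
  4     2,875.00     2,757.3543    11,029.4173      55,147.0865
  5     2,875.00     2,728.7029    13,643.5147      81,861.0884
  6    27,875.00    26,181.6474   157,089.8841   1,099,629.1888
  Σ                 40,114.7001   198,597.9875   1,292,656.6713
P = 40,114.7001; D_Mac = 4.95075 yrs; D_mod = 4.89931 yrs; C = 31.55782.
Duration effect: -4.89931 × (-0.006) = +0.029396
Convexity effect: 0.5 × 31.55782 × (-0.006)² = +0.0005680
ΔP/P ≈ +0.029396 + 0.0005680 = +0.029964 = +2.9964%.

+3.00%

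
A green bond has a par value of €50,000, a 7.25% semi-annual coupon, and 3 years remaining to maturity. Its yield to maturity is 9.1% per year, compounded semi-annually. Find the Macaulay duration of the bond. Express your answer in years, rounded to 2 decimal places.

Periodic yield y = 0.0455. Discount each cash flow and weight by its period:
  t   CF        PV=CF/(1+0.0455)^t    t·PV
  1     1,812.50     1,733.6203     1,733.6203
  2     1,812.50     1,658.1734     3,316.3468
  3     1,812.50     1,586.0099     4,758.0298
  4     1,812.50     1,516.9870     6,067.9481
  5     1,812.50     1,450.9680     7,254.8399
  6    51,812.50    39,672.5691   238,035.4144
  Σ                 47,618.3277   261,166.1993
Price P = Σ PV = 47,618.3277.
Macaulay duration = Σ(t·PV) / P = 261,166.1993 / 47,618.3277 = 5.48457 half-year periods.
In years: 5.48457 / 2 = 2.74229 years.

2.74 years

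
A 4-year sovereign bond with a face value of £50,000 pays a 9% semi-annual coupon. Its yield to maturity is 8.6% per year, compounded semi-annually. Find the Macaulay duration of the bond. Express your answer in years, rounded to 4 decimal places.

3.4506 years

Periodic yield y = 0.043. Discount each cash flow and weight by its period:
  t   CF        PV=CF/(1+0.043)^t    t·PV
  1     2,250.00     2,157.2387     2,157.2387
  2     2,250.00     2,068.3018     4,136.6035
  3     2,250.00     1,983.0314     5,949.0942
  4     2,250.00     1,901.2765     7,605.1061
  5     2,250.00     1,822.8922     9,114.4608
  6     2,250.00     1,747.7394    10,486.4362
  7     2,250.00     1,675.6849    11,729.7944
  8    52,250.00    37,308.8470   298,470.7758
  Σ                 50,665.0118   349,649.5096
Price P = Σ PV = 50,665.0118.
Macaulay duration = Σ(t·PV) / P = 349,649.5096 / 50,665.0118 = 6.90120 half-year periods.
In years: 6.90120 / 2 = 3.45060 years.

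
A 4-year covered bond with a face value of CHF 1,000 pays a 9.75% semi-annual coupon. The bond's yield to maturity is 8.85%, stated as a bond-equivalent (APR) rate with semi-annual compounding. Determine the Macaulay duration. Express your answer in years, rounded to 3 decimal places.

Periodic yield y = 0.04425. Discount each cash flow and weight by its period:
  t   CF        PV=CF/(1+0.04425)^t    t·PV
  1        48.75        46.6842        46.6842
  2        48.75        44.7060        89.4120
  3        48.75        42.8116       128.4347
  4        48.75        40.9974       163.9897
  5        48.75        39.2602       196.3009
  6        48.75        37.5965       225.5792
  7        48.75        36.0034       252.0236
  8     1,048.75       741.7134     5,933.7069
  Σ                  1,029.7726     7,036.1312
Price P = Σ PV = 1,029.7726.
Macaulay duration = Σ(t·PV) / P = 7,036.1312 / 1,029.7726 = 6.83270 half-year periods.
In years: 6.83270 / 2 = 3.41635 years.

3.416 years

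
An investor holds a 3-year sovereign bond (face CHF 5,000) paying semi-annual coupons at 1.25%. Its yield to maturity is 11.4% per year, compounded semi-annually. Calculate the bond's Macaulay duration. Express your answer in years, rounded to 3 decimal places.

2.945 years

Periodic yield y = 0.057. Discount each cash flow and weight by its period:
  t   CF        PV=CF/(1+0.057)^t    t·PV
  1        31.25        29.5648        29.5648
  2        31.25        27.9705        55.9410
  3        31.25        26.4621        79.3864
  4        31.25        25.0351       100.1406
  5        31.25        23.6851       118.4255
  6     5,031.25     3,607.6631    21,645.9786
  Σ                  3,740.3808    22,029.4368
Price P = Σ PV = 3,740.3808.
Macaulay duration = Σ(t·PV) / P = 22,029.4368 / 3,740.3808 = 5.88962 half-year periods.
In years: 5.88962 / 2 = 2.94481 years.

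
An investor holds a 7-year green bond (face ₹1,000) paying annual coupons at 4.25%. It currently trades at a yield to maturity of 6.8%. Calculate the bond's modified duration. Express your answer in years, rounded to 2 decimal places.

Periodic yield y = 0.068. First find Macaulay duration:
  t   CF        PV=CF/(1+0.068)^t    t·PV
  1        42.50        39.7940        39.7940
  2        42.50        37.2603        74.5206
  3        42.50        34.8879       104.6638
  4        42.50        32.6666       130.6664
  5        42.50        30.5867       152.9335
  6        42.50        28.6392       171.8354
  7     1,042.50       657.7749     4,604.4243
  Σ                    861.6097     5,278.8380
P = 861.6097; Macaulay duration = 5,278.8380 / 861.6097 = 6.12672 years.
Modified duration = D_Mac / (1 + y) = 6.12672 / 1.068 = 5.73663 years.

5.74 years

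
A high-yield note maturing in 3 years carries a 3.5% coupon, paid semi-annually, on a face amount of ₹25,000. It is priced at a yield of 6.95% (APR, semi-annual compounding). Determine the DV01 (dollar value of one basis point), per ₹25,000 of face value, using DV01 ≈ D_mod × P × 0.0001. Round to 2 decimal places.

Periodic yield y = 0.03475.
  t   CF        PV=CF/(1+0.03475)^t    t·PV
  1       437.50       422.8074       422.8074
  2       437.50       408.6083       817.2166
  3       437.50       394.8860     1,184.6580
  4       437.50       381.6246     1,526.4982
  5       437.50       368.8085     1,844.0423
  6    25,437.50    20,723.4385   124,340.6309
  Σ                 22,700.1733   130,135.8535
P = 22,700.1733; D_Mac = 5.73281 half-year periods = 2.86641 yrs; D_mod = 2.77014 yrs.
DV01 ≈ 2.77014 × 22,700.1733 × 0.0001 = 6.288275.

₹6.29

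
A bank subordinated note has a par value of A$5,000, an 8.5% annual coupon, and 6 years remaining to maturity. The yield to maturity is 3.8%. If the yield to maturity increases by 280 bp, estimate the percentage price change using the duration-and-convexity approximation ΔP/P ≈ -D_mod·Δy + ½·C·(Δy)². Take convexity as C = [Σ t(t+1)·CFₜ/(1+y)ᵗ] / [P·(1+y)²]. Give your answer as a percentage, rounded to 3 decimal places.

With y = 0.038:
  t   CF        PV=CF/(1+0.038)^t    t·PV        t(t+1)·PV
  1       425.00       409.4412       409.4412         818.8825
  2       425.00       394.4521       788.9041       2,366.7123
  3       425.00       380.0116     1,140.0348       4,560.1394
  4       425.00       366.0998     1,464.3993       7,321.9964
  5       425.00       352.6973     1,763.4866      10,580.9197
  6     5,425.00     4,337.2616    26,023.5699     182,164.9890
  Σ                  6,239.9637    31,589.8359     207,813.6392
P = 6,239.9637; D_Mac = 5.06250 yrs; D_mod = 4.87717 yrs; C = 30.90988.
Duration effect: -4.87717 × (+0.028) = -0.136561
Convexity effect: 0.5 × 30.90988 × (0.028)² = +0.0121167
ΔP/P ≈ -0.136561 + 0.0121167 = -0.124444 = -12.4444%.

-12.444%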